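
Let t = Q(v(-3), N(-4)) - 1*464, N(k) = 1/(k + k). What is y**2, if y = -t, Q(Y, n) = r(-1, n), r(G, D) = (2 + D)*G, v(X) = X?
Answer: 13890529/64 ≈ 2.1704e+5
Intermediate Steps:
N(k) = 1/(2*k)
r(G, D) = G*(2 + D)
Q(Y, n) = -2 - n (Q(Y, n) = -(2 + n) = -2 - n)
t = -3727/8 (t = (-2 - 1/(2*(-4))) - 1*464 = (-2 - (-1)/(2*4)) - 464 = (-2 - 1*(-1/8)) - 464 = (-2 + 1/8) - 464 = -15/8 - 464 = -3727/8 ≈ -465.88)
y = 3727/8 (y = -1*(-3727/8) = 3727/8 ≈ 465.88)
y**2 = (3727/8)**2 = 13890529/64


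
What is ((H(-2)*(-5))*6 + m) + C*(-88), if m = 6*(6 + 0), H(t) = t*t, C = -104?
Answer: 9068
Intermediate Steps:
H(t) = t²
m = 36 (m = 6*6 = 36)
((H(-2)*(-5))*6 + m) + C*(-88) = (((-2)²*(-5))*6 + 36) - 104*(-88) = ((4*(-5))*6 + 36) + 9152 = (-20*6 + 36) + 9152 = (-120 + 36) + 9152 = -84 + 9152 = 9068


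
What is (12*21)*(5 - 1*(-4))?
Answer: 2268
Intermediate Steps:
(12*21)*(5 - 1*(-4)) = 252*(5 + 4) = 252*9 = 2268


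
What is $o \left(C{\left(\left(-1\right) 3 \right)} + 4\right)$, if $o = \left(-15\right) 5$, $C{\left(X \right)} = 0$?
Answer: $-300$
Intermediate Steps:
$o = -75$
$o \left(C{\left(\left(-1\right) 3 \right)} + 4\right) = - 75 \left(0 + 4\right) = \left(-75\right) 4 = -300$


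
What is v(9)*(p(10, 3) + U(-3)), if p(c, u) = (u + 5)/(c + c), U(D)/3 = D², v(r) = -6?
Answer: -822/5 ≈ -164.40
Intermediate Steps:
U(D) = 3*D²
p(c, u) = (5 + u)/(2*c) (p(c, u) = (5 + u)/((2*c)) = (5 + u)*(1/(2*c)) = (5 + u)/(2*c))
v(9)*(p(10, 3) + U(-3)) = -6*((½)*(5 + 3)/10 + 3*(-3)²) = -6*((½)*(⅒)*8 + 3*9) = -6*(⅖ + 27) = -6*137/5 = -822/5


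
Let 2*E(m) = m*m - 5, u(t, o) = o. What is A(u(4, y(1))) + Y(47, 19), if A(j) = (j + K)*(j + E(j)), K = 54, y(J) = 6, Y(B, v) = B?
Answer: 1337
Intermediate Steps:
E(m) = -5/2 + m²/2 (E(m) = (m*m - 5)/2 = (m² - 5)/2 = (-5 + m²)/2 = -5/2 + m²/2)
A(j) = (54 + j)*(-5/2 + j + j²/2) (A(j) = (j + 54)*(j + (-5/2 + j²/2)) = (54 + j)*(-5/2 + j + j²/2))
A(u(4, y(1))) + Y(47, 19) = (-135 + (½)*6³ + 28*6² + (103/2)*6) + 47 = (-135 + (½)*216 + 28*36 + 309) + 47 = (-135 + 108 + 1008 + 309) + 47 = 1290 + 47 = 1337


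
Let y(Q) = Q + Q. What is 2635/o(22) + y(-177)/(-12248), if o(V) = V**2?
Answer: 2027801/370502 ≈ 5.4731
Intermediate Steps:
y(Q) = 2*Q
2635/o(22) + y(-177)/(-12248) = 2635/(22**2) + (2*(-177))/(-12248) = 2635/484 - 354*(-1/12248) = 2635*(1/484) + 177/6124 = 2635/484 + 177/6124 = 2027801/370502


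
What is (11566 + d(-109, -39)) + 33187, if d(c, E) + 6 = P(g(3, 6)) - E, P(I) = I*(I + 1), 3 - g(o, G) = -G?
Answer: 44876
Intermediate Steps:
g(o, G) = 3 + G (g(o, G) = 3 - (-1)*G = 3 + G)
P(I) = I*(1 + I)
d(c, E) = 84 - E (d(c, E) = -6 + ((3 + 6)*(1 + (3 + 6)) - E) = -6 + (9*(1 + 9) - E) = -6 + (9*10 - E) = -6 + (90 - E) = 84 - E)
(11566 + d(-109, -39)) + 33187 = (11566 + (84 - 1*(-39))) + 33187 = (11566 + (84 + 39)) + 33187 = (11566 + 123) + 33187 = 11689 + 33187 = 44876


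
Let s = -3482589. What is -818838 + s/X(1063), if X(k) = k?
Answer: -873907383/1063 ≈ -8.2211e+5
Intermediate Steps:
-818838 + s/X(1063) = -818838 - 3482589/1063 = -873907383/1063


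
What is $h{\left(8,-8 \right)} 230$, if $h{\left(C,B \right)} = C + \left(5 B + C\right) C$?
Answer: $-57040$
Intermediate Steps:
$h{\left(C,B \right)} = C + C \left(C + 5 B\right)$ ($h{\left(C,B \right)} = C + \left(C + 5 B\right) C = C + C \left(C + 5 B\right)$)
$h{\left(8,-8 \right)} 230 = 8 \left(1 + 8 + 5 \left(-8\right)\right) 230 = 8 \left(1 + 8 - 40\right) 230 = 8 \left(-31\right) 230 = \left(-248\right) 230 = -57040$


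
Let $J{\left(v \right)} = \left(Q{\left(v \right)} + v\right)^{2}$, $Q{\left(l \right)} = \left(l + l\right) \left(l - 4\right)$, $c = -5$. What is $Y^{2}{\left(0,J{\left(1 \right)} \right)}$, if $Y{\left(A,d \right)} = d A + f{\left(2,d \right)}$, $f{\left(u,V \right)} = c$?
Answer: $25$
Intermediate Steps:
$f{\left(u,V \right)} = -5$
$Q{\left(l \right)} = 2 l \left(-4 + l\right)$
$J{\left(v \right)} = \left(v + 2 v \left(-4 + v\right)\right)^{2}$ ($J{\left(v \right)} = \left(2 v \left(-4 + v\right) + v\right)^{2} = \left(v + 2 v \left(-4 + v\right)\right)^{2}$)
$Y{\left(A,d \right)} = -5 + A d$ ($Y{\left(A,d \right)} = d A - 5 = A d - 5 = -5 + A d$)
$Y^{2}{\left(0,J{\left(1 \right)} \right)} = \left(-5 + 0 \cdot 1^{2} \left(-7 + 2 \cdot 1\right)^{2}\right)^{2} = \left(-5 + 0 \cdot 1 \left(-7 + 2\right)^{2}\right)^{2} = \left(-5 + 0 \cdot 1 \left(-5\right)^{2}\right)^{2} = \left(-5 + 0 \cdot 1 \cdot 25\right)^{2} = \left(-5 + 0 \cdot 25\right)^{2} = \left(-5 + 0\right)^{2} = \left(-5\right)^{2} = 25$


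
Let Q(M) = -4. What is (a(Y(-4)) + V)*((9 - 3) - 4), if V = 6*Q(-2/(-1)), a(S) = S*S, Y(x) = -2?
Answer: -40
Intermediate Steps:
a(S) = S²
V = -24 (V = 6*(-4) = -24)
(a(Y(-4)) + V)*((9 - 3) - 4) = ((-2)² - 24)*((9 - 3) - 4) = (4 - 24)*(6 - 4) = -20*2 = -40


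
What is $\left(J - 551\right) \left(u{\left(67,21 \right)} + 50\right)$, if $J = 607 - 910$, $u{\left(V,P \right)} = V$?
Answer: $-99918$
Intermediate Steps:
$J = -303$
$\left(J - 551\right) \left(u{\left(67,21 \right)} + 50\right) = \left(-303 - 551\right) \left(67 + 50\right) = \left(-854\right) 117 = -99918$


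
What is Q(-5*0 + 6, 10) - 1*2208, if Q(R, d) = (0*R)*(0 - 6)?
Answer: -2208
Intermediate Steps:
Q(R, d) = 0 (Q(R, d) = 0*(-6) = 0)
Q(-5*0 + 6, 10) - 1*2208 = 0 - 1*2208 = 0 - 2208 = -2208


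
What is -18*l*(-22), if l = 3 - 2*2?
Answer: -396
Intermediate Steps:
l = -1 (l = 3 - 4 = -1)
-18*l*(-22) = -18*(-1)*(-22) = 18*(-22) = -396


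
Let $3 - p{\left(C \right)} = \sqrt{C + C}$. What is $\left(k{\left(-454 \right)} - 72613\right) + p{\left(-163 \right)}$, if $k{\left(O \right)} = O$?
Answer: $-73064 - i \sqrt{326} \approx -73064.0 - 18.055 i$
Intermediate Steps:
$p{\left(C \right)} = 3 - \sqrt{2} \sqrt{C}$ ($p{\left(C \right)} = 3 - \sqrt{C + C} = 3 - \sqrt{2 C} = 3 - \sqrt{2} \sqrt{C}$)
$\left(k{\left(-454 \right)} - 72613\right) + p{\left(-163 \right)} = \left(-454 - 72613\right) + \left(3 - \sqrt{2} \sqrt{-163}\right) = -73067 + \left(3 - \sqrt{2} i \sqrt{163}\right) = -73067 + \left(3 - i \sqrt{326}\right) = -73064 - i \sqrt{326}$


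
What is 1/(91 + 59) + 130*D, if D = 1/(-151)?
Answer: -19349/22650 ≈ -0.85426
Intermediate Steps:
D = -1/151 ≈ -0.0066225
1/(91 + 59) + 130*D = 1/(91 + 59) + 130*(-1/151) = 1/150 - 130/151 = -19349/22650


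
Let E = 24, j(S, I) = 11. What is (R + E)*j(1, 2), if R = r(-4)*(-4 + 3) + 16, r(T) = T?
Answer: 484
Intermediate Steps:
R = 20 (R = -4*(-4 + 3) + 16 = -4*(-1) + 16 = 4 + 16 = 20)
(R + E)*j(1, 2) = (20 + 24)*11 = 44*11 = 484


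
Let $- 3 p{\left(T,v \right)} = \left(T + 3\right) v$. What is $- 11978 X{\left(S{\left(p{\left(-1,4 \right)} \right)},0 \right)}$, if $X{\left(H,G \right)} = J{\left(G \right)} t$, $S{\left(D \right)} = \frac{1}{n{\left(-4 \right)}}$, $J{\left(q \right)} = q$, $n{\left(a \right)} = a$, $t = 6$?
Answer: $0$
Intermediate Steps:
$p{\left(T,v \right)} = - \frac{v \left(3 + T\right)}{3}$ ($p{\left(T,v \right)} = - \frac{\left(T + 3\right) v}{3} = - \frac{\left(3 + T\right) v}{3} = - \frac{v \left(3 + T\right)}{3}$)
$S{\left(D \right)} = - \frac{1}{4}$ ($S{\left(D \right)} = \frac{1}{-4} = - \frac{1}{4}$)
$X{\left(H,G \right)} = 6 G$ ($X{\left(H,G \right)} = G 6 = 6 G$)
$- 11978 X{\left(S{\left(p{\left(-1,4 \right)} \right)},0 \right)} = - 11978 \cdot 6 \cdot 0 = \left(-11978\right) 0 = 0$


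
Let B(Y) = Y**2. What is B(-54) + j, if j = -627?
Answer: 2289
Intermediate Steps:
B(-54) + j = (-54)**2 - 627 = 2916 - 627 = 2289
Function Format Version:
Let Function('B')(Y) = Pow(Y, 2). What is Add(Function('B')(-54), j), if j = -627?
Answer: 2289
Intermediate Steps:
Add(Function('B')(-54), j) = Add(Pow(-54, 2), -627) = Add(2916, -627) = 2289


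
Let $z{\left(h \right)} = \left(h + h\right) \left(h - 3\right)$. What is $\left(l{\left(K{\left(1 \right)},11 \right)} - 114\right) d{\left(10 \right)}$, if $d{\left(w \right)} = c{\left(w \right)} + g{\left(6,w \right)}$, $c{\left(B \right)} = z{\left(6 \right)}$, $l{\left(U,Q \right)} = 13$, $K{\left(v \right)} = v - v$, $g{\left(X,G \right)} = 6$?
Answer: $-4242$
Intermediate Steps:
$K{\left(v \right)} = 0$
$z{\left(h \right)} = 2 h \left(-3 + h\right)$
$c{\left(B \right)} = 36$ ($c{\left(B \right)} = 2 \cdot 6 \left(-3 + 6\right) = 2 \cdot 6 \cdot 3 = 36$)
$d{\left(w \right)} = 42$ ($d{\left(w \right)} = 36 + 6 = 42$)
$\left(l{\left(K{\left(1 \right)},11 \right)} - 114\right) d{\left(10 \right)} = \left(13 - 114\right) 42 = \left(-101\right) 42 = -4242$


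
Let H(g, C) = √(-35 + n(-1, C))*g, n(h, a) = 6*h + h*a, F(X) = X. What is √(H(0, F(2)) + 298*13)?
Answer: √3874 ≈ 62.241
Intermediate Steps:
n(h, a) = 6*h + a*h
H(g, C) = g*√(-41 - C) (H(g, C) = √(-35 - (6 + C))*g = √(-35 + (-6 - C))*g = √(-41 - C)*g = g*√(-41 - C))
√(H(0, F(2)) + 298*13) = √(0*√(-41 - 1*2) + 298*13) = √(0*√(-41 - 2) + 3874) = √(0*√(-43) + 3874) = √(0*(I*√43) + 3874) = √(0 + 3874) = √3874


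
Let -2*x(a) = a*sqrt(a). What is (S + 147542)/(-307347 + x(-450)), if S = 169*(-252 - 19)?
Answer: -10423468607/31494986553 - 38153625*I*sqrt(2)/10498328851 ≈ -0.33096 - 0.0051396*I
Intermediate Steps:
x(a) = -a**(3/2)/2 (x(a) = -a*sqrt(a)/2 = -a**(3/2)/2)
S = -45799 (S = 169*(-271) = -45799)
(S + 147542)/(-307347 + x(-450)) = (-45799 + 147542)/(-307347 - (-3375)*I*sqrt(2)) = 101743/(-307347 - (-3375)*I*sqrt(2)) = 101743/(-307347 + 3375*I*sqrt(2))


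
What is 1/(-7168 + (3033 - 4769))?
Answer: -1/8904 ≈ -0.00011231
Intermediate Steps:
1/(-7168 + (3033 - 4769)) = 1/(-7168 - 1736) = 1/(-8904) = -1/8904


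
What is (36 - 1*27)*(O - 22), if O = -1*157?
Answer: -1611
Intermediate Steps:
O = -157
(36 - 1*27)*(O - 22) = (36 - 1*27)*(-157 - 22) = (36 - 27)*(-179) = 9*(-179) = -1611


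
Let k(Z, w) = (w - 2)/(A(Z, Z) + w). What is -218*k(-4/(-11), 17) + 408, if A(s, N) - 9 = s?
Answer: 8235/29 ≈ 283.97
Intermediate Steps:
A(s, N) = 9 + s
k(Z, w) = (-2 + w)/(9 + Z + w) (k(Z, w) = (w - 2)/((9 + Z) + w) = (-2 + w)/(9 + Z + w))
-218*k(-4/(-11), 17) + 408 = -218*(-2 + 17)/(9 - 4/(-11) + 17) + 408 = -218*15/(9 - 4*(-1/11) + 17) + 408 = -218*15/(9 + 4/11 + 17) + 408 = -218*15/290/11 + 408 = -1199*15/145 + 408 = -218*33/58 + 408 = -3597/29 + 408 = 8235/29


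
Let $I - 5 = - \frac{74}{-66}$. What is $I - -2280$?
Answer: $\frac{75442}{33} \approx 2286.1$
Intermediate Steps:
$I = \frac{202}{33}$ ($I = 5 - \frac{74}{-66} = 5 - - \frac{37}{33} = 5 + \frac{37}{33} = \frac{202}{33} \approx 6.1212$)
$I - -2280 = \frac{202}{33} - -2280 = \frac{202}{33} + 2280 = \frac{75442}{33}$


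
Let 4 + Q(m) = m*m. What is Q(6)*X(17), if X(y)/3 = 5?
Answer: 480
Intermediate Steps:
Q(m) = -4 + m² (Q(m) = -4 + m*m = -4 + m²)
X(y) = 15 (X(y) = 3*5 = 15)
Q(6)*X(17) = (-4 + 6²)*15 = (-4 + 36)*15 = 32*15 = 480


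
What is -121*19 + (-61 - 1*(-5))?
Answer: -2355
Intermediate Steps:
-121*19 + (-61 - 1*(-5)) = -2299 + (-61 + 5) = -2299 - 56 = -2355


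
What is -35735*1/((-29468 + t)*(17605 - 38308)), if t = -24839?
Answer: -35735/1124317821 ≈ -3.1784e-5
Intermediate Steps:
-35735*1/((-29468 + t)*(17605 - 38308)) = -35735*1/((-29468 - 24839)*(17605 - 38308)) = -35735/((-54307*(-20703))) = -35735/1124317821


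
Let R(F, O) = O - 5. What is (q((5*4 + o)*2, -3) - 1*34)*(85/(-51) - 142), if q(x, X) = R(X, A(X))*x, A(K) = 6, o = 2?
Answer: -4310/3 ≈ -1436.7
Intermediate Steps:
R(F, O) = -5 + O
q(x, X) = x (q(x, X) = (-5 + 6)*x = 1*x = x)
(q((5*4 + o)*2, -3) - 1*34)*(85/(-51) - 142) = ((5*4 + 2)*2 - 1*34)*(85/(-51) - 142) = ((20 + 2)*2 - 34)*(85*(-1/51) - 142) = (22*2 - 34)*(-5/3 - 142) = (44 - 34)*(-431/3) = 10*(-431/3) = -4310/3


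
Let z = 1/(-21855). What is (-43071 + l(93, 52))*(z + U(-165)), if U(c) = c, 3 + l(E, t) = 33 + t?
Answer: 155021601164/21855 ≈ 7.0932e+6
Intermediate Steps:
l(E, t) = 30 + t (l(E, t) = -3 + (33 + t) = 30 + t)
z = -1/21855 ≈ -4.5756e-5
(-43071 + l(93, 52))*(z + U(-165)) = (-43071 + (30 + 52))*(-1/21855 - 165) = (-43071 + 82)*(-3606076/21855) = -42989*(-3606076/21855) = 155021601164/21855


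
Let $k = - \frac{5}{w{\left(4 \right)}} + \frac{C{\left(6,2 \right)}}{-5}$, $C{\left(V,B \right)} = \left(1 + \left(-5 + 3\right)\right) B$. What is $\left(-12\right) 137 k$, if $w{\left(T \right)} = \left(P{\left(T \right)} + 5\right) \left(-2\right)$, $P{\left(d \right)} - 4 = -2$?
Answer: $- \frac{43566}{35} \approx -1244.7$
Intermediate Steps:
$P{\left(d \right)} = 2$ ($P{\left(d \right)} = 4 - 2 = 2$)
$C{\left(V,B \right)} = - B$ ($C{\left(V,B \right)} = \left(1 - 2\right) B = - B$)
$w{\left(T \right)} = -14$ ($w{\left(T \right)} = \left(2 + 5\right) \left(-2\right) = 7 \left(-2\right) = -14$)
$k = \frac{53}{70}$ ($k = - \frac{5}{-14} + \frac{\left(-1\right) 2}{-5} = \left(-5\right) \left(- \frac{1}{14}\right) - - \frac{2}{5} = \frac{5}{14} + \frac{2}{5} = \frac{53}{70} \approx 0.75714$)
$\left(-12\right) 137 k = \left(-12\right) 137 \cdot \frac{53}{70} = \left(-1644\right) \frac{53}{70} = - \frac{43566}{35}$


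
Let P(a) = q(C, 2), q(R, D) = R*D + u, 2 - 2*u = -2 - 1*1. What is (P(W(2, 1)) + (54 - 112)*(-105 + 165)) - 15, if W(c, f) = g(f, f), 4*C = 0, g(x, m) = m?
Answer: -6985/2 ≈ -3492.5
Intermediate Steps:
u = 5/2 (u = 1 - (-2 - 1*1)/2 = 1 - (-2 - 1)/2 = 1 - 1/2*(-3) = 1 + 3/2 = 5/2 ≈ 2.5000)
C = 0 (C = (1/4)*0 = 0)
W(c, f) = f
q(R, D) = 5/2 + D*R (q(R, D) = R*D + 5/2 = D*R + 5/2 = 5/2 + D*R)
P(a) = 5/2 (P(a) = 5/2 + 2*0 = 5/2 + 0 = 5/2)
(P(W(2, 1)) + (54 - 112)*(-105 + 165)) - 15 = (5/2 + (54 - 112)*(-105 + 165)) - 15 = (5/2 - 58*60) - 15 = (5/2 - 3480) - 15 = -6955/2 - 15 = -6985/2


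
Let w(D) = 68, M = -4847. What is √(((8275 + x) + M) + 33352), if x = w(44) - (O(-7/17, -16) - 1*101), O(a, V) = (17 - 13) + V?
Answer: √36961 ≈ 192.25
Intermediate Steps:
O(a, V) = 4 + V
x = 181 (x = 68 - ((4 - 16) - 1*101) = 68 - (-12 - 101) = 68 - 1*(-113) = 68 + 113 = 181)
√(((8275 + x) + M) + 33352) = √(((8275 + 181) - 4847) + 33352) = √((8456 - 4847) + 33352) = √(3609 + 33352) = √36961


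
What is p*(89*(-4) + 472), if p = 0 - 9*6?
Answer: -6264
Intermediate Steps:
p = -54 (p = 0 - 54 = -54)
p*(89*(-4) + 472) = -54*(89*(-4) + 472) = -54*(-356 + 472) = -54*116 = -6264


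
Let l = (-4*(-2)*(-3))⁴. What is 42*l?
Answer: 13934592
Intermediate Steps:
l = 331776 (l = (8*(-3))⁴ = (-24)⁴ = 331776)
42*l = 42*331776 = 13934592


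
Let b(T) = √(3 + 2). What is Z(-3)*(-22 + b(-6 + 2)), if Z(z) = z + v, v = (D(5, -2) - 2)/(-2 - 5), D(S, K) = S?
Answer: 528/7 - 24*√5/7 ≈ 67.762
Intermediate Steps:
v = -3/7 (v = (5 - 2)/(-2 - 5) = 3/(-7) = 3*(-⅐) = -3/7 ≈ -0.42857)
Z(z) = -3/7 + z (Z(z) = z - 3/7 = -3/7 + z)
b(T) = √5
Z(-3)*(-22 + b(-6 + 2)) = (-3/7 - 3)*(-22 + √5) = -24*(-22 + √5)/7 = 528/7 - 24*√5/7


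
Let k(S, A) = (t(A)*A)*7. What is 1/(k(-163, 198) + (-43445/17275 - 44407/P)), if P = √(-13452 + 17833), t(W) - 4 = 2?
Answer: 434762902073305/3590855311595890836 + 530087469175*√4381/3590855311595890836 ≈ 0.00013085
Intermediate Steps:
t(W) = 6 (t(W) = 4 + 2 = 6)
P = √4381 ≈ 66.189
k(S, A) = 42*A (k(S, A) = (6*A)*7 = 42*A)
1/(k(-163, 198) + (-43445/17275 - 44407/P)) = 1/(42*198 + (-43445/17275 - 44407*√4381/4381)) = 1/(8316 + (-43445*1/17275 - 44407*√4381/4381)) = 1/(8316 + (-8689/3455 - 44407*√4381/4381)) = 1/(28723091/3455 - 44407*√4381/4381)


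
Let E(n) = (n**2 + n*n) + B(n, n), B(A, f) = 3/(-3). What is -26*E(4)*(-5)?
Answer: 4030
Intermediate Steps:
B(A, f) = -1 (B(A, f) = 3*(-1/3) = -1)
E(n) = -1 + 2*n**2 (E(n) = (n**2 + n*n) - 1 = (n**2 + n**2) - 1 = 2*n**2 - 1 = -1 + 2*n**2)
-26*E(4)*(-5) = -26*(-1 + 2*4**2)*(-5) = -26*(-1 + 2*16)*(-5) = -26*(-1 + 32)*(-5) = -26*31*(-5) = -806*(-5) = 4030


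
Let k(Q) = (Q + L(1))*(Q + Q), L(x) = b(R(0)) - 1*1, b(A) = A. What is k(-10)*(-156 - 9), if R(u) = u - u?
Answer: -36300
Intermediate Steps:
R(u) = 0
L(x) = -1 (L(x) = 0 - 1*1 = 0 - 1 = -1)
k(Q) = 2*Q*(-1 + Q) (k(Q) = (Q - 1)*(Q + Q) = (-1 + Q)*(2*Q) = 2*Q*(-1 + Q))
k(-10)*(-156 - 9) = (2*(-10)*(-1 - 10))*(-156 - 9) = (2*(-10)*(-11))*(-165) = 220*(-165) = -36300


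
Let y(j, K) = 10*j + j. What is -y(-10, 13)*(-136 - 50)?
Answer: -20460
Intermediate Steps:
y(j, K) = 11*j
-y(-10, 13)*(-136 - 50) = -11*(-10)*(-136 - 50) = -(-110)*(-186) = -1*20460 = -20460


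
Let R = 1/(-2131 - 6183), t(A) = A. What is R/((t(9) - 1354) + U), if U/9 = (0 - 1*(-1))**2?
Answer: 1/11107504 ≈ 9.0029e-8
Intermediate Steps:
U = 9 (U = 9*(0 - 1*(-1))**2 = 9*(0 + 1)**2 = 9*1**2 = 9*1 = 9)
R = -1/8314 (R = 1/(-8314) = -1/8314 ≈ -0.00012028)
R/((t(9) - 1354) + U) = -1/(8314*((9 - 1354) + 9)) = -1/(8314*(-1345 + 9)) = -1/8314/(-1336) = -1/8314*(-1/1336) = 1/11107504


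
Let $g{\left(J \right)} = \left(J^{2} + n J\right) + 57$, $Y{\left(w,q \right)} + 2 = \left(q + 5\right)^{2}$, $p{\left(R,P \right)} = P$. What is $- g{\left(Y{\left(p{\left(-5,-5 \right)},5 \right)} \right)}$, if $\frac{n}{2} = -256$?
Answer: $40515$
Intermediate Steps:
$n = -512$ ($n = 2 \left(-256\right) = -512$)
$Y{\left(w,q \right)} = -2 + \left(5 + q\right)^{2}$ ($Y{\left(w,q \right)} = -2 + \left(q + 5\right)^{2} = -2 + \left(5 + q\right)^{2}$)
$g{\left(J \right)} = 57 + J^{2} - 512 J$ ($g{\left(J \right)} = \left(J^{2} - 512 J\right) + 57 = 57 + J^{2} - 512 J$)
$- g{\left(Y{\left(p{\left(-5,-5 \right)},5 \right)} \right)} = - (57 + \left(-2 + \left(5 + 5\right)^{2}\right)^{2} - 512 \left(-2 + \left(5 + 5\right)^{2}\right)) = - (57 + \left(-2 + 10^{2}\right)^{2} - 512 \left(-2 + 10^{2}\right)) = - (57 + \left(-2 + 100\right)^{2} - 512 \left(-2 + 100\right)) = - (57 + 98^{2} - 50176) = - (57 + 9604 - 50176) = \left(-1\right) \left(-40515\right) = 40515$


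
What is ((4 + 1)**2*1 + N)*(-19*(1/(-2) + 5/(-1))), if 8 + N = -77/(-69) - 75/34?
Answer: 7800925/4692 ≈ 1662.6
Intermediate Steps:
N = -21325/2346 (N = -8 + (-77/(-69) - 75/34) = -8 + (-77*(-1/69) - 75*1/34) = -8 + (77/69 - 75/34) = -8 - 2557/2346 = -21325/2346 ≈ -9.0899)
((4 + 1)**2*1 + N)*(-19*(1/(-2) + 5/(-1))) = ((4 + 1)**2*1 - 21325/2346)*(-19*(1/(-2) + 5/(-1))) = (5**2*1 - 21325/2346)*(-19*(1*(-1/2) + 5*(-1))) = (25*1 - 21325/2346)*(-19*(-1/2 - 5)) = (25 - 21325/2346)*(-19*(-11/2)) = (37325/2346)*(209/2) = 7800925/4692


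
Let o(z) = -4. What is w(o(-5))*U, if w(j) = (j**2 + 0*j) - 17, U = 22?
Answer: -22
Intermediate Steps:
w(j) = -17 + j**2 (w(j) = (j**2 + 0) - 17 = j**2 - 17 = -17 + j**2)
w(o(-5))*U = (-17 + (-4)**2)*22 = (-17 + 16)*22 = -1*22 = -22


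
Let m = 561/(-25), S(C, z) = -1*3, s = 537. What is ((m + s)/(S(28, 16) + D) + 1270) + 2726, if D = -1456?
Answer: 145741236/36475 ≈ 3995.6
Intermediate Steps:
S(C, z) = -3
m = -561/25 (m = 561*(-1/25) = -561/25 ≈ -22.440)
((m + s)/(S(28, 16) + D) + 1270) + 2726 = ((-561/25 + 537)/(-3 - 1456) + 1270) + 2726 = ((12864/25)/(-1459) + 1270) + 2726 = ((12864/25)*(-1/1459) + 1270) + 2726 = (-12864/36475 + 1270) + 2726 = 46310386/36475 + 2726 = 145741236/36475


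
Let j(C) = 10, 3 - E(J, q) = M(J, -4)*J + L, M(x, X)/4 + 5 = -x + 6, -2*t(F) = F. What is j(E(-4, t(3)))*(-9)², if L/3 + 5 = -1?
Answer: 810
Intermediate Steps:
L = -18 (L = -15 + 3*(-1) = -15 - 3 = -18)
t(F) = -F/2
M(x, X) = 4 - 4*x (M(x, X) = -20 + 4*(-x + 6) = -20 + 4*(6 - x) = -20 + (24 - 4*x) = 4 - 4*x)
E(J, q) = 21 - J*(4 - 4*J) (E(J, q) = 3 - ((4 - 4*J)*J - 18) = 3 - (J*(4 - 4*J) - 18) = 3 - (-18 + J*(4 - 4*J)) = 3 + (18 - J*(4 - 4*J)) = 21 - J*(4 - 4*J))
j(E(-4, t(3)))*(-9)² = 10*(-9)² = 10*81 = 810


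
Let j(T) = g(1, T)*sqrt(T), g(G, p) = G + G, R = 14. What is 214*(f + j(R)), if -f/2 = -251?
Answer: 107428 + 428*sqrt(14) ≈ 1.0903e+5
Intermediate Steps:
g(G, p) = 2*G
j(T) = 2*sqrt(T) (j(T) = (2*1)*sqrt(T) = 2*sqrt(T))
f = 502 (f = -2*(-251) = 502)
214*(f + j(R)) = 214*(502 + 2*sqrt(14)) = 107428 + 428*sqrt(14)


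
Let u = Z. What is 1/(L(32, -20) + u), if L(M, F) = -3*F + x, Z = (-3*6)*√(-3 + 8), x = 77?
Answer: 137/17149 + 18*√5/17149 ≈ 0.010336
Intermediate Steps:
Z = -18*√5 ≈ -40.249
L(M, F) = 77 - 3*F (L(M, F) = -3*F + 77 = 77 - 3*F)
u = -18*√5 ≈ -40.249
1/(L(32, -20) + u) = 1/((77 - 3*(-20)) - 18*√5) = 1/((77 + 60) - 18*√5) = 1/(137 - 18*√5)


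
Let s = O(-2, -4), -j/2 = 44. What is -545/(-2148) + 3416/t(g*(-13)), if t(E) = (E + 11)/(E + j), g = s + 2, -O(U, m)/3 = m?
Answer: 220137395/40812 ≈ 5393.9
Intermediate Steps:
j = -88 (j = -2*44 = -88)
O(U, m) = -3*m
s = 12 (s = -3*(-4) = 12)
g = 14 (g = 12 + 2 = 14)
t(E) = (11 + E)/(-88 + E) (t(E) = (E + 11)/(E - 88) = (11 + E)/(-88 + E))
-545/(-2148) + 3416/t(g*(-13)) = -545/(-2148) + 3416/(((11 + 14*(-13))/(-88 + 14*(-13)))) = -545*(-1/2148) + 3416/(((11 - 182)/(-88 - 182))) = 545/2148 + 3416/((-171/(-270))) = 545/2148 + 3416/((-1/270*(-171))) = 545/2148 + 3416/(19/30) = 545/2148 + 3416*(30/19) = 545/2148 + 102480/19 = 220137395/40812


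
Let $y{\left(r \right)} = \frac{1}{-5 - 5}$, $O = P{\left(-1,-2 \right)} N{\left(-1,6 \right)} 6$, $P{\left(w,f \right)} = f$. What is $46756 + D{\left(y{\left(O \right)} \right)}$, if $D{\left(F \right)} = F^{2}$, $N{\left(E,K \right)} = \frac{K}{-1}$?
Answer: $\frac{4675601}{100} \approx 46756.0$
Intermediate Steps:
$N{\left(E,K \right)} = - K$ ($N{\left(E,K \right)} = K \left(-1\right) = - K$)
$O = 72$ ($O = - 2 \left(\left(-1\right) 6\right) 6 = \left(-2\right) \left(-6\right) 6 = 12 \cdot 6 = 72$)
$y{\left(r \right)} = - \frac{1}{10}$ ($y{\left(r \right)} = \frac{1}{-10} = - \frac{1}{10}$)
$46756 + D{\left(y{\left(O \right)} \right)} = 46756 + \left(- \frac{1}{10}\right)^{2} = 46756 + \frac{1}{100} = \frac{4675601}{100}$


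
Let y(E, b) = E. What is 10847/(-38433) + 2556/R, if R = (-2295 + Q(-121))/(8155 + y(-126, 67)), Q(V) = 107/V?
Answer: -6817068222359/762626019 ≈ -8938.9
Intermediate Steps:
R = -39686/138787 (R = (-2295 + 107/(-121))/(8155 - 126) = (-2295 + 107*(-1/121))/8029 = (-2295 - 107/121)*(1/8029) = -277802/121*1/8029 = -39686/138787 ≈ -0.28595)
10847/(-38433) + 2556/R = 10847/(-38433) + 2556/(-39686/138787) = 10847*(-1/38433) + 2556*(-138787/39686) = -10847/38433 - 177369786/19843 = -6817068222359/762626019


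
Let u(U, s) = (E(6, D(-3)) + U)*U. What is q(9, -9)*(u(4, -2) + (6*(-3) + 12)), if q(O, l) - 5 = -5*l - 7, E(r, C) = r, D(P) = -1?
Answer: 1462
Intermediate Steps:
u(U, s) = U*(6 + U) (u(U, s) = (6 + U)*U = U*(6 + U))
q(O, l) = -2 - 5*l (q(O, l) = 5 + (-5*l - 7) = 5 + (-7 - 5*l) = -2 - 5*l)
q(9, -9)*(u(4, -2) + (6*(-3) + 12)) = (-2 - 5*(-9))*(4*(6 + 4) + (6*(-3) + 12)) = (-2 + 45)*(4*10 + (-18 + 12)) = 43*(40 - 6) = 43*34 = 1462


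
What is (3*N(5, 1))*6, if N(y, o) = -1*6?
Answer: -108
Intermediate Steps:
N(y, o) = -6
(3*N(5, 1))*6 = (3*(-6))*6 = -18*6 = -108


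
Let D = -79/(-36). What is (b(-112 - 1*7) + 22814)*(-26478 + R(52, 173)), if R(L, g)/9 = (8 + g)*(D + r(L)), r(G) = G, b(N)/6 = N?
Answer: 1365884975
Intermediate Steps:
b(N) = 6*N
D = 79/36 (D = -79*(-1/36) = 79/36 ≈ 2.1944)
R(L, g) = 9*(8 + g)*(79/36 + L) (R(L, g) = 9*((8 + g)*(79/36 + L)) = 9*(8 + g)*(79/36 + L))
(b(-112 - 1*7) + 22814)*(-26478 + R(52, 173)) = (6*(-112 - 1*7) + 22814)*(-26478 + (158 + 72*52 + (79/4)*173 + 9*52*173)) = (6*(-112 - 7) + 22814)*(-26478 + (158 + 3744 + 13667/4 + 80964)) = (6*(-119) + 22814)*(-26478 + 353131/4) = (-714 + 22814)*(247219/4) = 22100*(247219/4) = 1365884975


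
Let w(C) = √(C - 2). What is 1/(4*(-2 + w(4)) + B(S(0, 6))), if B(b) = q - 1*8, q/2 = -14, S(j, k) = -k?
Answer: -11/476 - √2/476 ≈ -0.026080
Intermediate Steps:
w(C) = √(-2 + C)
q = -28 (q = 2*(-14) = -28)
B(b) = -36 (B(b) = -28 - 1*8 = -28 - 8 = -36)
1/(4*(-2 + w(4)) + B(S(0, 6))) = 1/(4*(-2 + √(-2 + 4)) - 36) = 1/(4*(-2 + √2) - 36) = 1/((-8 + 4*√2) - 36) = 1/(-44 + 4*√2)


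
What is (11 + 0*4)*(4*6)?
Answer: 264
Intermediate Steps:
(11 + 0*4)*(4*6) = (11 + 0)*24 = 11*24 = 264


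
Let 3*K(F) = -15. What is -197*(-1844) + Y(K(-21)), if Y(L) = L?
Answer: 363263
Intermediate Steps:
K(F) = -5 (K(F) = (1/3)*(-15) = -5)
-197*(-1844) + Y(K(-21)) = -197*(-1844) - 5 = 363268 - 5 = 363263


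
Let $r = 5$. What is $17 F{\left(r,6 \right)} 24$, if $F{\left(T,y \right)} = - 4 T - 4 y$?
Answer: $-17952$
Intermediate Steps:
$17 F{\left(r,6 \right)} 24 = 17 \left(\left(-4\right) 5 - 24\right) 24 = 17 \left(-20 - 24\right) 24 = 17 \left(-44\right) 24 = \left(-748\right) 24 = -17952$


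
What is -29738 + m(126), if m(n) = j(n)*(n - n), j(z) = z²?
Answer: -29738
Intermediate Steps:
m(n) = 0 (m(n) = n²*(n - n) = n²*0 = 0)
-29738 + m(126) = -29738 + 0 = -29738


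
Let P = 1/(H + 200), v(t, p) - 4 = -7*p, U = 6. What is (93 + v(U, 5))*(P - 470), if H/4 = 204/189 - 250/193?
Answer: -35277905791/1210648 ≈ -29140.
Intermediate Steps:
H = -10504/12159 (H = 4*(204/189 - 250/193) = 4*(204*(1/189) - 250*1/193) = 4*(68/63 - 250/193) = 4*(-2626/12159) = -10504/12159 ≈ -0.86389)
v(t, p) = 4 - 7*p
P = 12159/2421296 (P = 1/(-10504/12159 + 200) = 1/(2421296/12159) = 12159/2421296 ≈ 0.0050217)
(93 + v(U, 5))*(P - 470) = (93 + (4 - 7*5))*(12159/2421296 - 470) = (93 + (4 - 35))*(-1137996961/2421296) = (93 - 31)*(-1137996961/2421296) = 62*(-1137996961/2421296) = -35277905791/1210648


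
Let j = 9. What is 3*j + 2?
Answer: 29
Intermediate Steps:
3*j + 2 = 3*9 + 2 = 27 + 2 = 29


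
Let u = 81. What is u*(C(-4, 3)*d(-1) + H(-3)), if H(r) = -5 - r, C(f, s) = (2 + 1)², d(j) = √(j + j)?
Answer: -162 + 729*I*√2 ≈ -162.0 + 1031.0*I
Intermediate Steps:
d(j) = √2*√j (d(j) = √(2*j) = √2*√j)
C(f, s) = 9 (C(f, s) = 3² = 9)
u*(C(-4, 3)*d(-1) + H(-3)) = 81*(9*(√2*√(-1)) + (-5 - 1*(-3))) = 81*(9*(√2*I) + (-5 + 3)) = 81*(9*(I*√2) - 2) = 81*(9*I*√2 - 2) = 81*(-2 + 9*I*√2) = -162 + 729*I*√2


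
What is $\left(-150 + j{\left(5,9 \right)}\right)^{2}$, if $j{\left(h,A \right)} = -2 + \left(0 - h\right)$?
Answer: $24649$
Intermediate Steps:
$j{\left(h,A \right)} = -2 - h$
$\left(-150 + j{\left(5,9 \right)}\right)^{2} = \left(-150 - 7\right)^{2} = \left(-157\right)^{2} = 24649$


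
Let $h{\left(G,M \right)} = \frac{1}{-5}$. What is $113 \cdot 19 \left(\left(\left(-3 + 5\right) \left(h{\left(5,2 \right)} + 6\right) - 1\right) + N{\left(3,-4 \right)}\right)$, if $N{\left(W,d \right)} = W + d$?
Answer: $\frac{103056}{5} \approx 20611.0$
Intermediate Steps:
$h{\left(G,M \right)} = - \frac{1}{5}$
$113 \cdot 19 \left(\left(\left(-3 + 5\right) \left(h{\left(5,2 \right)} + 6\right) - 1\right) + N{\left(3,-4 \right)}\right) = 113 \cdot 19 \left(\left(\left(-3 + 5\right) \left(- \frac{1}{5} + 6\right) - 1\right) + \left(3 - 4\right)\right) = 113 \cdot 19 \left(\left(2 \cdot \frac{29}{5} - 1\right) - 1\right) = 113 \cdot 19 \left(\left(\frac{58}{5} - 1\right) - 1\right) = 113 \cdot 19 \left(\frac{53}{5} - 1\right) = 113 \cdot 19 \cdot \frac{48}{5} = 113 \cdot \frac{912}{5} = \frac{103056}{5}$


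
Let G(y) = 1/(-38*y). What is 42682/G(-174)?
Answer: 282213384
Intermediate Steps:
G(y) = -1/(38*y)
42682/G(-174) = 42682/((-1/38/(-174))) = 42682/((-1/38*(-1/174))) = 42682/(1/6612) = 42682*6612 = 282213384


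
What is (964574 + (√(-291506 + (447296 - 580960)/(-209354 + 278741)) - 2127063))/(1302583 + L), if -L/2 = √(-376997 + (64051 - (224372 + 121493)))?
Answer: -1514238409087/1696725107133 - 2*√924628832128377584502/117730665008637471 - 2324978*I*√658811/1696725107133 + 1302583*I*√1403481168542082/117730665008637471 ≈ -0.89245 - 0.00069772*I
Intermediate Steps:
L = -2*I*√658811 (L = -2*√(-376997 + (64051 - (224372 + 121493))) = -2*√(-376997 + (64051 - 1*345865)) = -2*√(-376997 + (64051 - 345865)) = -2*√(-376997 - 281814) = -2*I*√658811 ≈ -1623.3*I)
(964574 + (√(-291506 + (447296 - 580960)/(-209354 + 278741)) - 2127063))/(1302583 + L) = (964574 + (√(-291506 + (447296 - 580960)/(-209354 + 278741)) - 2127063))/(1302583 - 2*I*√658811) = (964574 + (√(-291506 - 133664/69387) - 2127063))/(1302583 - 2*I*√658811) = (964574 + (√(-20226860486/69387) - 2127063))/(1302583 - 2*I*√658811) = (964574 + (I*√1403481168542082/69387 - 2127063))/(1302583 - 2*I*√658811) = (964574 + (-2127063 + I*√1403481168542082/69387))/(1302583 - 2*I*√658811) = (-1162489 + I*√1403481168542082/69387)/(1302583 - 2*I*√658811)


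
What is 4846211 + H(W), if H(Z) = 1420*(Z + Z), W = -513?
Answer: 3389291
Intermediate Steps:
H(Z) = 2840*Z (H(Z) = 1420*(2*Z) = 2840*Z)
4846211 + H(W) = 4846211 + 2840*(-513) = 4846211 - 1456920 = 3389291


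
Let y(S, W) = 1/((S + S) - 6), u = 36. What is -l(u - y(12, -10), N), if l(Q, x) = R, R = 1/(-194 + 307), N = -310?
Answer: -1/113 ≈ -0.0088496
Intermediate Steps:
y(S, W) = 1/(-6 + 2*S) (y(S, W) = 1/(2*S - 6) = 1/(-6 + 2*S))
R = 1/113 ≈ 0.0088496
l(Q, x) = 1/113
-l(u - y(12, -10), N) = -1*1/113 = -1/113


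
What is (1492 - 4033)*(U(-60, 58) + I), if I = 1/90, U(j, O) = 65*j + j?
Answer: 301869953/30 ≈ 1.0062e+7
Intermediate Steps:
U(j, O) = 66*j
I = 1/90 ≈ 0.011111
(1492 - 4033)*(U(-60, 58) + I) = (1492 - 4033)*(66*(-60) + 1/90) = -2541*(-3960 + 1/90) = -2541*(-356399/90) = 301869953/30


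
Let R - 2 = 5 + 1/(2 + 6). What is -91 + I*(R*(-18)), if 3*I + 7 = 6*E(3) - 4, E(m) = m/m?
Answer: 491/4 ≈ 122.75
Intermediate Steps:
E(m) = 1
I = -5/3 (I = -7/3 + (6*1 - 4)/3 = -7/3 + (6 - 4)/3 = -7/3 + (⅓)*2 = -7/3 + ⅔ = -5/3 ≈ -1.6667)
R = 57/8 (R = 2 + (5 + 1/(2 + 6)) = 2 + (5 + 1/8) = 2 + (5 + ⅛) = 2 + 41/8 = 57/8 ≈ 7.1250)
-91 + I*(R*(-18)) = -91 - 95*(-18)/8 = -91 - 5/3*(-513/4) = -91 + 855/4 = 491/4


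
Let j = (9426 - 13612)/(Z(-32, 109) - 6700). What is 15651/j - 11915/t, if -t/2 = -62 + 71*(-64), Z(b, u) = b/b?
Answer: 68985137657/2754388 ≈ 25046.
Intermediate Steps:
Z(b, u) = 1
t = 9212 (t = -2*(-62 + 71*(-64)) = -2*(-62 - 4544) = -2*(-4606) = 9212)
j = 598/957 (j = (9426 - 13612)/(1 - 6700) = -4186/(-6699) = -4186*(-1/6699) = 598/957 ≈ 0.62487)
15651/j - 11915/t = 15651/(598/957) - 11915/9212 = 15651*(957/598) - 11915*1/9212 = 14978007/598 - 11915/9212 = 68985137657/2754388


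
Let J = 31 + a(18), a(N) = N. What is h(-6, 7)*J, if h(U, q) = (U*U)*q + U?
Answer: 12054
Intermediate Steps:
h(U, q) = U + q*U² (h(U, q) = U²*q + U = q*U² + U = U + q*U²)
J = 49 (J = 31 + 18 = 49)
h(-6, 7)*J = -6*(1 - 6*7)*49 = -6*(1 - 42)*49 = -6*(-41)*49 = 246*49 = 12054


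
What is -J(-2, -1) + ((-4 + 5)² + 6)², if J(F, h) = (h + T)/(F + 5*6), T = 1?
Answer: 49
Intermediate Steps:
J(F, h) = (1 + h)/(30 + F) (J(F, h) = (h + 1)/(F + 5*6) = (1 + h)/(F + 30) = (1 + h)/(30 + F))
-J(-2, -1) + ((-4 + 5)² + 6)² = -(1 - 1)/(30 - 2) + ((-4 + 5)² + 6)² = -0/28 + (1² + 6)² = -0/28 + (1 + 6)² = -1*0 + 7² = 0 + 49 = 49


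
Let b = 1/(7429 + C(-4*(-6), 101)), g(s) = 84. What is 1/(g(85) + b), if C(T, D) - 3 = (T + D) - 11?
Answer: 7546/633865 ≈ 0.011905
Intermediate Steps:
C(T, D) = -8 + D + T (C(T, D) = 3 + ((T + D) - 11) = 3 + ((D + T) - 11) = 3 + (-11 + D + T) = -8 + D + T)
b = 1/7546 (b = 1/(7429 + (-8 + 101 - 4*(-6))) = 1/(7429 + (-8 + 101 + 24)) = 1/(7429 + 117) = 1/7546 ≈ 0.00013252)
1/(g(85) + b) = 1/(84 + 1/7546) = 1/(633865/7546) = 7546/633865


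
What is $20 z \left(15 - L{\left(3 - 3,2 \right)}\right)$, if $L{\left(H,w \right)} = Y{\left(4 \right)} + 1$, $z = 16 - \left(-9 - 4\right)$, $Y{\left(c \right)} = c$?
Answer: $5800$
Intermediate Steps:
$z = 29$ ($z = 16 - -13 = 16 + 13 = 29$)
$L{\left(H,w \right)} = 5$ ($L{\left(H,w \right)} = 4 + 1 = 5$)
$20 z \left(15 - L{\left(3 - 3,2 \right)}\right) = 20 \cdot 29 \left(15 - 5\right) = 580 \left(15 - 5\right) = 580 \cdot 10 = 5800$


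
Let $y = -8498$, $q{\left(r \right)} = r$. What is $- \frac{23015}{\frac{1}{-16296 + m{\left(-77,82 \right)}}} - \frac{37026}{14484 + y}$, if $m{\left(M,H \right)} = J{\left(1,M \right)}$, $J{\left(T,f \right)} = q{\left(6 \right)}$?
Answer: $\frac{1122118631037}{2993} \approx 3.7491 \cdot 10^{8}$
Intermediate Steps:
$J{\left(T,f \right)} = 6$
$m{\left(M,H \right)} = 6$
$- \frac{23015}{\frac{1}{-16296 + m{\left(-77,82 \right)}}} - \frac{37026}{14484 + y} = - \frac{23015}{\frac{1}{-16296 + 6}} - \frac{37026}{14484 - 8498} = - \frac{23015}{\frac{1}{-16290}} - \frac{37026}{5986} = - \frac{23015}{- \frac{1}{16290}} - \frac{18513}{2993} = \left(-23015\right) \left(-16290\right) - \frac{18513}{2993} = 374914350 - \frac{18513}{2993} = \frac{1122118631037}{2993}$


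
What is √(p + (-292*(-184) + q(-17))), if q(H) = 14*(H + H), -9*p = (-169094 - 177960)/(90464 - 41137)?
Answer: √1166149457108630/147981 ≈ 230.77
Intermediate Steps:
p = 347054/443943 (p = -(-169094 - 177960)/(9*(90464 - 41137)) = -(-347054)/(9*49327) = -⅑*(-347054/49327) = 347054/443943 ≈ 0.78175)
q(H) = 28*H (q(H) = 14*(2*H) = 28*H)
√(p + (-292*(-184) + q(-17))) = √(347054/443943 + (-292*(-184) + 28*(-17))) = √(347054/443943 + (53728 - 476)) = √(347054/443943 + 53252) = √(23641199690/443943) = √1166149457108630/147981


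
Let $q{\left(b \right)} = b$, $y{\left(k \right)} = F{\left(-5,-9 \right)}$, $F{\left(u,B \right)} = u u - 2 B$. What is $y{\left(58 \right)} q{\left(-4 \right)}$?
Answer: $-172$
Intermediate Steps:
$F{\left(u,B \right)} = u^{2} - 2 B$
$y{\left(k \right)} = 43$ ($y{\left(k \right)} = \left(-5\right)^{2} - -18 = 25 + 18 = 43$)
$y{\left(58 \right)} q{\left(-4 \right)} = 43 \left(-4\right) = -172$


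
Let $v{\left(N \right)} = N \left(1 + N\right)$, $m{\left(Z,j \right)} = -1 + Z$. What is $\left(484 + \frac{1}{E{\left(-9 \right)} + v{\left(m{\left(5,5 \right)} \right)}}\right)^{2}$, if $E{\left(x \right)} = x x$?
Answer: $\frac{2389743225}{10201} \approx 2.3427 \cdot 10^{5}$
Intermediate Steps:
$E{\left(x \right)} = x^{2}$
$\left(484 + \frac{1}{E{\left(-9 \right)} + v{\left(m{\left(5,5 \right)} \right)}}\right)^{2} = \left(484 + \frac{1}{\left(-9\right)^{2} + \left(-1 + 5\right) \left(1 + \left(-1 + 5\right)\right)}\right)^{2} = \left(484 + \frac{1}{81 + 4 \left(1 + 4\right)}\right)^{2} = \left(484 + \frac{1}{81 + 4 \cdot 5}\right)^{2} = \left(484 + \frac{1}{81 + 20}\right)^{2} = \left(484 + \frac{1}{101}\right)^{2} = \left(\frac{48885}{101}\right)^{2} = \frac{2389743225}{10201}$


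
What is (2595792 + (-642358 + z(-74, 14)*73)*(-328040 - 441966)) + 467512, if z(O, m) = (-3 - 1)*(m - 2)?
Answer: 497320678476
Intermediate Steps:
z(O, m) = 8 - 4*m (z(O, m) = -4*(-2 + m) = 8 - 4*m)
(2595792 + (-642358 + z(-74, 14)*73)*(-328040 - 441966)) + 467512 = (2595792 + (-642358 + (8 - 4*14)*73)*(-328040 - 441966)) + 467512 = (2595792 + (-642358 + (8 - 56)*73)*(-770006)) + 467512 = (2595792 + (-642358 - 48*73)*(-770006)) + 467512 = (2595792 + (-642358 - 3504)*(-770006)) + 467512 = (2595792 - 645862*(-770006)) + 467512 = (2595792 + 497317615172) + 467512 = 497320210964 + 467512 = 497320678476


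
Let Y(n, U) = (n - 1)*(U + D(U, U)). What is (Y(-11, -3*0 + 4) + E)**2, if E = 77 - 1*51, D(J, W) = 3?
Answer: 3364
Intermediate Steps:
E = 26 (E = 77 - 51 = 26)
Y(n, U) = (-1 + n)*(3 + U) (Y(n, U) = (n - 1)*(U + 3) = (-1 + n)*(3 + U))
(Y(-11, -3*0 + 4) + E)**2 = ((-3 - (-3*0 + 4) + 3*(-11) + (-3*0 + 4)*(-11)) + 26)**2 = ((-3 - (0 + 4) - 33 + (0 + 4)*(-11)) + 26)**2 = ((-3 - 1*4 - 33 + 4*(-11)) + 26)**2 = ((-3 - 4 - 33 - 44) + 26)**2 = (-84 + 26)**2 = (-58)**2 = 3364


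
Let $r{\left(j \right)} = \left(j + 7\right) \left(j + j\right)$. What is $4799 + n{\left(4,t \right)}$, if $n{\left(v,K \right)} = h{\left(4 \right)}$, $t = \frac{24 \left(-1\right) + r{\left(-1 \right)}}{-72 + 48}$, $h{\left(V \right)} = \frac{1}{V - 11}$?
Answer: $\frac{33592}{7} \approx 4798.9$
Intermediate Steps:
$r{\left(j \right)} = 2 j \left(7 + j\right)$ ($r{\left(j \right)} = \left(7 + j\right) 2 j = 2 j \left(7 + j\right)$)
$h{\left(V \right)} = \frac{1}{-11 + V}$
$t = \frac{3}{2}$ ($t = \frac{24 \left(-1\right) + 2 \left(-1\right) \left(7 - 1\right)}{-72 + 48} = \frac{-24 + 2 \left(-1\right) 6}{-24} = \left(-24 - 12\right) \left(- \frac{1}{24}\right) = \left(-36\right) \left(- \frac{1}{24}\right) = \frac{3}{2} \approx 1.5$)
$n{\left(v,K \right)} = - \frac{1}{7}$ ($n{\left(v,K \right)} = \frac{1}{-11 + 4} = \frac{1}{-7} = - \frac{1}{7}$)
$4799 + n{\left(4,t \right)} = 4799 - \frac{1}{7} = \frac{33592}{7}$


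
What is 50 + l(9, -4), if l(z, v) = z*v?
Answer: 14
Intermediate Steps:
l(z, v) = v*z
50 + l(9, -4) = 50 - 4*9 = 50 - 36 = 14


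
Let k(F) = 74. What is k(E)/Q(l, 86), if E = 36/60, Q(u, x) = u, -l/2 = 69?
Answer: -37/69 ≈ -0.53623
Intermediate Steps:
l = -138 (l = -2*69 = -138)
E = ⅗ (E = 36*(1/60) = ⅗ ≈ 0.60000)
k(E)/Q(l, 86) = 74/(-138) = 74*(-1/138) = -37/69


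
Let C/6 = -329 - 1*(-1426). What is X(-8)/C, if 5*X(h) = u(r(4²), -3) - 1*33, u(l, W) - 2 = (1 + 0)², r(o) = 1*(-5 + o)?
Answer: -1/1097 ≈ -0.00091158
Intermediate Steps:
r(o) = -5 + o
u(l, W) = 3 (u(l, W) = 2 + (1 + 0)² = 2 + 1² = 2 + 1 = 3)
C = 6582 (C = 6*(-329 - 1*(-1426)) = 6*(-329 + 1426) = 6*1097 = 6582)
X(h) = -6 (X(h) = (3 - 1*33)/5 = (3 - 33)/5 = (⅕)*(-30) = -6)
X(-8)/C = -6/6582 = -6*1/6582 = -1/1097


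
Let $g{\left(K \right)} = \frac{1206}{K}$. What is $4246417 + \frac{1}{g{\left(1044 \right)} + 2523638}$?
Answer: $\frac{621552604202665}{146371071} \approx 4.2464 \cdot 10^{6}$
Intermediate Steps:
$4246417 + \frac{1}{g{\left(1044 \right)} + 2523638} = 4246417 + \frac{1}{\frac{1206}{1044} + 2523638} = 4246417 + \frac{1}{1206 \cdot \frac{1}{1044} + 2523638} = 4246417 + \frac{1}{\frac{67}{58} + 2523638} = 4246417 + \frac{1}{\frac{146371071}{58}} = 4246417 + \frac{58}{146371071} = \frac{621552604202665}{146371071}$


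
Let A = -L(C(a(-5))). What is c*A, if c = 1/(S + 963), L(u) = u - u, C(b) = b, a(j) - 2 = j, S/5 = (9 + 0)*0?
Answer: 0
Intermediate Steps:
S = 0 (S = 5*((9 + 0)*0) = 5*(9*0) = 5*0 = 0)
a(j) = 2 + j
L(u) = 0
A = 0 (A = -1*0 = 0)
c = 1/963 (c = 1/(0 + 963) = 1/963 ≈ 0.0010384)
c*A = (1/963)*0 = 0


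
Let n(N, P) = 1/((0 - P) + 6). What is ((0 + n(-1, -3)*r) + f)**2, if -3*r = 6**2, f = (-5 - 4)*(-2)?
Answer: 2500/9 ≈ 277.78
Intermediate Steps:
f = 18 (f = -9*(-2) = 18)
r = -12 (r = -1/3*6**2 = -1/3*36 = -12)
n(N, P) = 1/(6 - P) (n(N, P) = 1/(-P + 6) = 1/(6 - P))
((0 + n(-1, -3)*r) + f)**2 = ((0 - 1/(-6 - 3)*(-12)) + 18)**2 = ((0 - 1/(-9)*(-12)) + 18)**2 = ((0 - 1*(-1/9)*(-12)) + 18)**2 = ((0 + (1/9)*(-12)) + 18)**2 = ((0 - 4/3) + 18)**2 = (-4/3 + 18)**2 = (50/3)**2 = 2500/9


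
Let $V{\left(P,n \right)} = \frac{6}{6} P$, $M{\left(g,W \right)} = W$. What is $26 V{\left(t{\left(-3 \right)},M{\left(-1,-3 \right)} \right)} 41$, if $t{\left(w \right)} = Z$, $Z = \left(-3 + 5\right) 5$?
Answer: $10660$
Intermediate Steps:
$Z = 10$ ($Z = 2 \cdot 5 = 10$)
$t{\left(w \right)} = 10$
$V{\left(P,n \right)} = P$ ($V{\left(P,n \right)} = 6 \cdot \frac{1}{6} P = 1 P = P$)
$26 V{\left(t{\left(-3 \right)},M{\left(-1,-3 \right)} \right)} 41 = 26 \cdot 10 \cdot 41 = 260 \cdot 41 = 10660$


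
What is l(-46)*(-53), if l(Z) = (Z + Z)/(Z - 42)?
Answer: -1219/22 ≈ -55.409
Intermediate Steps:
l(Z) = 2*Z/(-42 + Z) (l(Z) = (2*Z)/(-42 + Z) = 2*Z/(-42 + Z))
l(-46)*(-53) = (2*(-46)/(-42 - 46))*(-53) = (2*(-46)/(-88))*(-53) = (2*(-46)*(-1/88))*(-53) = (23/22)*(-53) = -1219/22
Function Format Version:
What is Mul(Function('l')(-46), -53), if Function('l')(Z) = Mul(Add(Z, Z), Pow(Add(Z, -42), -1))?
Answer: Rational(-1219, 22) ≈ -55.409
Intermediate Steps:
Function('l')(Z) = Mul(2, Z, Pow(Add(-42, Z), -1)) (Function('l')(Z) = Mul(Mul(2, Z), Pow(Add(-42, Z), -1)) = Mul(2, Z, Pow(Add(-42, Z), -1)))
Mul(Function('l')(-46), -53) = Mul(Mul(2, -46, Pow(Add(-42, -46), -1)), -53) = Mul(Mul(2, -46, Pow(-88, -1)), -53) = Mul(Mul(2, -46, Rational(-1, 88)), -53) = Mul(Rational(23, 22), -53) = Rational(-1219, 22)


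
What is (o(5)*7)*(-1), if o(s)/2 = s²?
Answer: -350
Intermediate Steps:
o(s) = 2*s²
(o(5)*7)*(-1) = ((2*5²)*7)*(-1) = ((2*25)*7)*(-1) = (50*7)*(-1) = 350*(-1) = -350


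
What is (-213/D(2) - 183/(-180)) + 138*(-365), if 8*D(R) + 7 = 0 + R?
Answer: -3001691/60 ≈ -50028.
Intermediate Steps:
D(R) = -7/8 + R/8 (D(R) = -7/8 + (0 + R)/8 = -7/8 + R/8)
(-213/D(2) - 183/(-180)) + 138*(-365) = (-213/(-7/8 + (1/8)*2) - 183/(-180)) + 138*(-365) = (-213/(-7/8 + 1/4) - 183*(-1/180)) - 50370 = (-213/(-5/8) + 61/60) - 50370 = (-213*(-8/5) + 61/60) - 50370 = (1704/5 + 61/60) - 50370 = 20509/60 - 50370 = -3001691/60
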